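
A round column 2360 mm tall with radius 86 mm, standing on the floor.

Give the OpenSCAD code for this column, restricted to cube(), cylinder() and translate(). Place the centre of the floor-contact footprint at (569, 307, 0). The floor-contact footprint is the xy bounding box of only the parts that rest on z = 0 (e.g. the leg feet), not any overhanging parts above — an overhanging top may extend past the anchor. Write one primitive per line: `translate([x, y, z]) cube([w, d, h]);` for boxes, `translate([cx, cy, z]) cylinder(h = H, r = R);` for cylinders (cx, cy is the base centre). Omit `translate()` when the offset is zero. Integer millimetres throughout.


translate([569, 307, 0]) cylinder(h = 2360, r = 86);


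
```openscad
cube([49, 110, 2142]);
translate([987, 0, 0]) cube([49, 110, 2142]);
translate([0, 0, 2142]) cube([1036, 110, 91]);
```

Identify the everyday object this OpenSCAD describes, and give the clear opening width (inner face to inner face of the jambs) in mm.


A door frame. The clear opening width is 938 mm.

Two 2142 mm tall posts with a header on top — a door frame. The left jamb is 49 mm wide at x = 0; the right jamb starts at x = 987. The clear opening is 987 − 49 = 938 mm.


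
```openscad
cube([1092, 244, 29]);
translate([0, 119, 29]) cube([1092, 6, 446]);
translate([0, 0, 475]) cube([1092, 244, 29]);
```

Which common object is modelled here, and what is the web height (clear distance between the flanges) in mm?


An I-beam. The web height is 446 mm.

Two wide flanges with a thin centred web — an I-beam. Overall 504 mm minus two 29 mm flanges gives a web of 504 − 2·29 = 446 mm.


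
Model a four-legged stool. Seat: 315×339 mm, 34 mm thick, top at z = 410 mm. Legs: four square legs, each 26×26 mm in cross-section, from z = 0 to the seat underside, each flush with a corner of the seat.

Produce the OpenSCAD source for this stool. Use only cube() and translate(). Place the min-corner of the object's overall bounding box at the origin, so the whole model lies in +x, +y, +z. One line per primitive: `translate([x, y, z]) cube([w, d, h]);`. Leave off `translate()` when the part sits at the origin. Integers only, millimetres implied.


translate([0, 0, 376]) cube([315, 339, 34]);
cube([26, 26, 376]);
translate([289, 0, 0]) cube([26, 26, 376]);
translate([0, 313, 0]) cube([26, 26, 376]);
translate([289, 313, 0]) cube([26, 26, 376]);


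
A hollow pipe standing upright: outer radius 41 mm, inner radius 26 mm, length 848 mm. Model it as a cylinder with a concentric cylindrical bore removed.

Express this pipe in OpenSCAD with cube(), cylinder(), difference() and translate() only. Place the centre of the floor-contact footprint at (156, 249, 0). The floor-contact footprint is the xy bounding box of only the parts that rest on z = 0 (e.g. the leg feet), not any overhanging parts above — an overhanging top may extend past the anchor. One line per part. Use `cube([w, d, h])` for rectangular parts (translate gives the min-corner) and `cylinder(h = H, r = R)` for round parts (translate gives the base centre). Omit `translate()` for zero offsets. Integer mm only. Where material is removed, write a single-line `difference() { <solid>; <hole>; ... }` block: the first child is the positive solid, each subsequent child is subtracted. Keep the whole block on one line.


difference() { translate([156, 249, 0]) cylinder(h = 848, r = 41); translate([156, 249, 0]) cylinder(h = 848, r = 26); }


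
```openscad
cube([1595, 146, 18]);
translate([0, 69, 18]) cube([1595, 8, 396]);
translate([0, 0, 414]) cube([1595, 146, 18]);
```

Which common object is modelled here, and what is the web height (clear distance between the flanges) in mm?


An I-beam. The web height is 396 mm.

Two wide flanges with a thin centred web — an I-beam. Overall 432 mm minus two 18 mm flanges gives a web of 432 − 2·18 = 396 mm.


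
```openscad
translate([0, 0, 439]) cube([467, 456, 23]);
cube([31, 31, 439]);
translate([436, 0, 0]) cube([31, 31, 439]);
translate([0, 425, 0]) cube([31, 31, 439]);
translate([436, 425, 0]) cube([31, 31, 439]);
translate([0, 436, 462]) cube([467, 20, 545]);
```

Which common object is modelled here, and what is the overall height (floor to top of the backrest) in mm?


A chair. The overall height is 1007 mm.

A slab on four corner posts with a tall panel at the back — a chair. The seat slab sits at z = 439 with thickness 23, and the 545 mm backrest starts at the seat top, so the overall height is 439 + 23 + 545 = 1007 mm.


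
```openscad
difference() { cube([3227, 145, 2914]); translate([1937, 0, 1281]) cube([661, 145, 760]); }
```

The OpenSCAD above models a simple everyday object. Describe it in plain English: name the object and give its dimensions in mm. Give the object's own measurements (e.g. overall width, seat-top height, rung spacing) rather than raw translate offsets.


A wall 3227 mm long (x), 145 mm thick (y), 2914 mm tall, with a rectangular window opening cut through it. The opening is 661 mm wide and 760 mm tall; its sill is at z = 1281 mm and its near (−x) edge is 1937 mm from the wall's −x end. The opening passes through the full wall thickness.


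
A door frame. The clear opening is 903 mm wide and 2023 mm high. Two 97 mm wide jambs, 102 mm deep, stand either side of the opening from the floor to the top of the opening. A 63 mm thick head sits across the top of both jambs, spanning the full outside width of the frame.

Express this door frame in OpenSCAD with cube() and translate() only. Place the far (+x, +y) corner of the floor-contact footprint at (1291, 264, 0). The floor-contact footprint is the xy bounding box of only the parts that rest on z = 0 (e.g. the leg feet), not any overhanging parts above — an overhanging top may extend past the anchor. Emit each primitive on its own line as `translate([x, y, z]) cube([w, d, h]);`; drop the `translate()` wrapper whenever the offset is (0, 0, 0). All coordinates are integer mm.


translate([194, 162, 0]) cube([97, 102, 2023]);
translate([1194, 162, 0]) cube([97, 102, 2023]);
translate([194, 162, 2023]) cube([1097, 102, 63]);


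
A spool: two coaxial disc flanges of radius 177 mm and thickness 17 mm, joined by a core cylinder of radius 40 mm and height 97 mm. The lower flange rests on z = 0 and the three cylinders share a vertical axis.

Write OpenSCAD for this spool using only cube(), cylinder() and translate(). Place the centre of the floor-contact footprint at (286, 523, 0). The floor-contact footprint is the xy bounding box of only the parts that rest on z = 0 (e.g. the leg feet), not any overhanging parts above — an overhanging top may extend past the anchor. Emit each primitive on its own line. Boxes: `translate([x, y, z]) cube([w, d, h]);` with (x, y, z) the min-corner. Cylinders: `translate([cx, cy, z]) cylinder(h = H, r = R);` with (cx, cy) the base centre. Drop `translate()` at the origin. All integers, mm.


translate([286, 523, 0]) cylinder(h = 17, r = 177);
translate([286, 523, 17]) cylinder(h = 97, r = 40);
translate([286, 523, 114]) cylinder(h = 17, r = 177);


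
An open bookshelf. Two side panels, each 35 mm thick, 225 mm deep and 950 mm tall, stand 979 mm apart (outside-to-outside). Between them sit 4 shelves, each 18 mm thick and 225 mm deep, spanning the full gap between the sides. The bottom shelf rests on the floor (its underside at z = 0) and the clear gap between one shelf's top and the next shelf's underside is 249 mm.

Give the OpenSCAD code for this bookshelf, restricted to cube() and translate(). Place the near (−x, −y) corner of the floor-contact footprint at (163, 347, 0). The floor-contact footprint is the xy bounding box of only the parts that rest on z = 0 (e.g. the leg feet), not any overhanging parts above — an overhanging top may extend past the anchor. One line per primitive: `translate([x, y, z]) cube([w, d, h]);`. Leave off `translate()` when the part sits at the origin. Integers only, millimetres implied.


translate([163, 347, 0]) cube([35, 225, 950]);
translate([1107, 347, 0]) cube([35, 225, 950]);
translate([198, 347, 0]) cube([909, 225, 18]);
translate([198, 347, 267]) cube([909, 225, 18]);
translate([198, 347, 534]) cube([909, 225, 18]);
translate([198, 347, 801]) cube([909, 225, 18]);


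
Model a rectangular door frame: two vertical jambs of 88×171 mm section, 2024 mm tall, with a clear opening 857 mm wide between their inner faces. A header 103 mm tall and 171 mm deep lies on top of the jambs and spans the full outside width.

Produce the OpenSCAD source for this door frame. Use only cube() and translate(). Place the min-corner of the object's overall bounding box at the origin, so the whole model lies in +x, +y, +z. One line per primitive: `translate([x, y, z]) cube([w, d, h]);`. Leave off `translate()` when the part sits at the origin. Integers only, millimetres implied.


cube([88, 171, 2024]);
translate([945, 0, 0]) cube([88, 171, 2024]);
translate([0, 0, 2024]) cube([1033, 171, 103]);


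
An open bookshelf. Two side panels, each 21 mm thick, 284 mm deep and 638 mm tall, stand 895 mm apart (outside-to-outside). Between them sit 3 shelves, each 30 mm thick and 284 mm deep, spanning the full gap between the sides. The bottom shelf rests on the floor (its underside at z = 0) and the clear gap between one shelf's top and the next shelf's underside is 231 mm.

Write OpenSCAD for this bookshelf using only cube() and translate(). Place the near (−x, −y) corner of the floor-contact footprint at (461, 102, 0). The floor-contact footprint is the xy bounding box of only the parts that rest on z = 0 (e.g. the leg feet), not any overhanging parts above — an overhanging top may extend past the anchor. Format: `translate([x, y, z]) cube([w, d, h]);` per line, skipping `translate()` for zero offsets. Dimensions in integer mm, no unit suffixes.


translate([461, 102, 0]) cube([21, 284, 638]);
translate([1335, 102, 0]) cube([21, 284, 638]);
translate([482, 102, 0]) cube([853, 284, 30]);
translate([482, 102, 261]) cube([853, 284, 30]);
translate([482, 102, 522]) cube([853, 284, 30]);


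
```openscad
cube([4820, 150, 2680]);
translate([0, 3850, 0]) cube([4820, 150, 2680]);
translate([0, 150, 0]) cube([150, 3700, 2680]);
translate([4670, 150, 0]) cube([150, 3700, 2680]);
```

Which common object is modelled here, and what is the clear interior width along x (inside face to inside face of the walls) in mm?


A house (or room) frame. The interior width is 4520 mm.

Four 2680 mm walls enclosing a rectangle with no floor or roof — a room or house frame. Outside width is 4820 mm and wall thickness is 150 mm, so the interior width is 4820 − 2 × 150 = 4520 mm.


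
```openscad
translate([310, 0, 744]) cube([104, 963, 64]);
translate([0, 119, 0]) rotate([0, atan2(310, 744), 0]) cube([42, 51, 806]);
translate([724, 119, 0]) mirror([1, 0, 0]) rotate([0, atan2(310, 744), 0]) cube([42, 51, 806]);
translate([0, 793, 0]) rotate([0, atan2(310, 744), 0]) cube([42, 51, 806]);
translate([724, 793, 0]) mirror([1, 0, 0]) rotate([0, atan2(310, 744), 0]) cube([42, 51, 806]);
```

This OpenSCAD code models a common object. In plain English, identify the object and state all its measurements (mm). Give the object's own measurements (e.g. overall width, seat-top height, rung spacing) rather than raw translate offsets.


A sawhorse. A 104×963×64 mm beam (x, y, z) sits on two A-frame leg pairs. Each pair is two raked legs of 42×51 mm section (51 mm along y) splaying symmetrically in x. Each leg rises 744 mm vertically over 310 mm of horizontal reach and is 806 mm long along its own axis. Every leg's outer bottom edge rests on the floor and its outer top edge meets a bottom edge of the beam — the left legs (tilting toward +x) meet the beam's −x bottom edge, the right legs (their mirror images, tilting toward −x) meet its +x bottom edge — so the leg tops tuck under the beam, the beam's underside is 744 mm above the floor, and the feet are 724 mm apart outside-to-outside with the beam centred between them. The two leg pairs are set in 119 mm from either end of the beam.


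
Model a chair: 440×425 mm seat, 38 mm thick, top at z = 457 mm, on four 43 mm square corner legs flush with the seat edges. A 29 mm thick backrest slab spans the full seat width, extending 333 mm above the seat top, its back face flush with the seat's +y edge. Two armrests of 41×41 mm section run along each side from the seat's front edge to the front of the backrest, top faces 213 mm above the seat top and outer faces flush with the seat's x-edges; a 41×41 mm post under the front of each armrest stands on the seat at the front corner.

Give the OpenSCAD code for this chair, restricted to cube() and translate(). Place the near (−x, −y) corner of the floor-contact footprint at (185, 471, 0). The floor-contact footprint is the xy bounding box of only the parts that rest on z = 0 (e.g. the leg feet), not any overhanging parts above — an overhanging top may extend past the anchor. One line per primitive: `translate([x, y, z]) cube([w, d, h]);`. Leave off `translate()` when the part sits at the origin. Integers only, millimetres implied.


// leg_h = 457 - 38 = 419
// arm post h = 213 - 41 = 172
translate([185, 471, 419]) cube([440, 425, 38]);
translate([185, 471, 0]) cube([43, 43, 419]);
translate([582, 471, 0]) cube([43, 43, 419]);
translate([185, 853, 0]) cube([43, 43, 419]);
translate([582, 853, 0]) cube([43, 43, 419]);
translate([185, 867, 457]) cube([440, 29, 333]);
translate([185, 471, 629]) cube([41, 396, 41]);
translate([584, 471, 629]) cube([41, 396, 41]);
translate([185, 471, 457]) cube([41, 41, 172]);
translate([584, 471, 457]) cube([41, 41, 172]);


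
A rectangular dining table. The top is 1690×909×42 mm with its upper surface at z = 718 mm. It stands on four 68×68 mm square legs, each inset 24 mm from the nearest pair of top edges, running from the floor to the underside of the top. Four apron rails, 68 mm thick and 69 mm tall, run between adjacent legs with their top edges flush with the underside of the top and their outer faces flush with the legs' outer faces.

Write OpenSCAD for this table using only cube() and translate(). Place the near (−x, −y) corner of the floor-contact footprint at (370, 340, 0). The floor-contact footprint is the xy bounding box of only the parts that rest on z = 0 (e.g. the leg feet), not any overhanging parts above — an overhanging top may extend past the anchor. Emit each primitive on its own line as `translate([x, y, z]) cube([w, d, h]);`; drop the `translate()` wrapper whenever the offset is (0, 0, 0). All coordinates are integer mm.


// leg_h = 718 - 42 = 676
// apron z = 676 - 69 = 607
translate([346, 316, 676]) cube([1690, 909, 42]);
translate([370, 340, 0]) cube([68, 68, 676]);
translate([1944, 340, 0]) cube([68, 68, 676]);
translate([370, 1133, 0]) cube([68, 68, 676]);
translate([1944, 1133, 0]) cube([68, 68, 676]);
translate([438, 340, 607]) cube([1506, 68, 69]);
translate([438, 1133, 607]) cube([1506, 68, 69]);
translate([370, 408, 607]) cube([68, 725, 69]);
translate([1944, 408, 607]) cube([68, 725, 69]);


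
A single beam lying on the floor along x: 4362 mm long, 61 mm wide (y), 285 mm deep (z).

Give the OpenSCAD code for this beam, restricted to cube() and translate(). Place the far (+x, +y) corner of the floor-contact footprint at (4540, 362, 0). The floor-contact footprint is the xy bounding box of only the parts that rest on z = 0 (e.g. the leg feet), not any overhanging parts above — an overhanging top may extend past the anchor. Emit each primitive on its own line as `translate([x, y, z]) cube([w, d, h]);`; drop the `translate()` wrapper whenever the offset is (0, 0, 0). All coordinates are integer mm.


translate([178, 301, 0]) cube([4362, 61, 285]);


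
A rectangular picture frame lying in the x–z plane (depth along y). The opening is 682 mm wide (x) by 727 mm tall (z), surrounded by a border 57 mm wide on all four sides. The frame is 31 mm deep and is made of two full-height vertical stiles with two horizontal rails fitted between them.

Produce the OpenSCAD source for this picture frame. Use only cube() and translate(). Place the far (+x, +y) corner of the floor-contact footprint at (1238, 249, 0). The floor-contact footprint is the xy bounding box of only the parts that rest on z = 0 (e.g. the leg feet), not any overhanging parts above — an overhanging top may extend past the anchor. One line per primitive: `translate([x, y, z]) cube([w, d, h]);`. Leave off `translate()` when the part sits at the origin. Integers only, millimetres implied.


translate([442, 218, 0]) cube([57, 31, 841]);
translate([1181, 218, 0]) cube([57, 31, 841]);
translate([499, 218, 0]) cube([682, 31, 57]);
translate([499, 218, 784]) cube([682, 31, 57]);


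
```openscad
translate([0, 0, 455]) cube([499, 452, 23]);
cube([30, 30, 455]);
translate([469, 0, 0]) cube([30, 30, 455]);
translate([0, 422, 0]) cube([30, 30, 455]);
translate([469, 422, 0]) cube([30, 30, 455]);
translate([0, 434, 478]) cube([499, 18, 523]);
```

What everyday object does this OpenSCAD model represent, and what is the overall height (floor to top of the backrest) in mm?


A chair. The overall height is 1001 mm.

A slab on four corner posts with a tall panel at the back — a chair. The seat slab sits at z = 455 with thickness 23, and the 523 mm backrest starts at the seat top, so the overall height is 455 + 23 + 523 = 1001 mm.


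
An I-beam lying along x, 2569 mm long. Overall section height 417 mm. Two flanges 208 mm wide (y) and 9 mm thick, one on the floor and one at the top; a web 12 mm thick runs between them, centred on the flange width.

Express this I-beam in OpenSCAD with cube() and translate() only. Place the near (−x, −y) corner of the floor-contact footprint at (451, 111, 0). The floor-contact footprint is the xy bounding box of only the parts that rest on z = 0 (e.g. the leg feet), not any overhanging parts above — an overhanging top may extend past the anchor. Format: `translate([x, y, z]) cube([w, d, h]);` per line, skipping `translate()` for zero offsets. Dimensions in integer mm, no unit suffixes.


translate([451, 111, 0]) cube([2569, 208, 9]);
translate([451, 209, 9]) cube([2569, 12, 399]);
translate([451, 111, 408]) cube([2569, 208, 9]);


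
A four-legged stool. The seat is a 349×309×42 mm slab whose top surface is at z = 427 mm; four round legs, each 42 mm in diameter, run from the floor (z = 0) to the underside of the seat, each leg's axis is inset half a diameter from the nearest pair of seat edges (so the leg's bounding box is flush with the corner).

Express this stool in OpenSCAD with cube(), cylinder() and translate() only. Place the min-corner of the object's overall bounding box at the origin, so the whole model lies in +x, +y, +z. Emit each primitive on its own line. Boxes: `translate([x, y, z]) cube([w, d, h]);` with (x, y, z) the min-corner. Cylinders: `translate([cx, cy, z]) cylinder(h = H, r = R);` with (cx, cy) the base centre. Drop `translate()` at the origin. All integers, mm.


// leg_h = 427 - 42 = 385
translate([0, 0, 385]) cube([349, 309, 42]);
translate([21, 21, 0]) cylinder(h = 385, r = 21);
translate([328, 21, 0]) cylinder(h = 385, r = 21);
translate([21, 288, 0]) cylinder(h = 385, r = 21);
translate([328, 288, 0]) cylinder(h = 385, r = 21);


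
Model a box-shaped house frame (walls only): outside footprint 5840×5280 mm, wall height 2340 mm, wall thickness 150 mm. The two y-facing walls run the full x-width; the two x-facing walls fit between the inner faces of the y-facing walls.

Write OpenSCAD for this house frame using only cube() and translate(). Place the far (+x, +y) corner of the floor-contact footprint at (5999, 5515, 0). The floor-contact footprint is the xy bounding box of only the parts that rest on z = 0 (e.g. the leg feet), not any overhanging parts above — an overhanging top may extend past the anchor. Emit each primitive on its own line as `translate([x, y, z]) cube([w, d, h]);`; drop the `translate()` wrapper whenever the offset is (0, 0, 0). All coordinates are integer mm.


translate([159, 235, 0]) cube([5840, 150, 2340]);
translate([159, 5365, 0]) cube([5840, 150, 2340]);
translate([159, 385, 0]) cube([150, 4980, 2340]);
translate([5849, 385, 0]) cube([150, 4980, 2340]);


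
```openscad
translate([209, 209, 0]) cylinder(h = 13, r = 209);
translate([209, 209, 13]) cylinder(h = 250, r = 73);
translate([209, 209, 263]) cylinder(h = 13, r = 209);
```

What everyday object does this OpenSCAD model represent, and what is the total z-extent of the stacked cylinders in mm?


A spool. The overall height is 276 mm.

Three coaxial cylinders, large–small–large — a spool. Two 13 mm flanges and a 250 mm core give 13 + 250 + 13 = 276 mm.


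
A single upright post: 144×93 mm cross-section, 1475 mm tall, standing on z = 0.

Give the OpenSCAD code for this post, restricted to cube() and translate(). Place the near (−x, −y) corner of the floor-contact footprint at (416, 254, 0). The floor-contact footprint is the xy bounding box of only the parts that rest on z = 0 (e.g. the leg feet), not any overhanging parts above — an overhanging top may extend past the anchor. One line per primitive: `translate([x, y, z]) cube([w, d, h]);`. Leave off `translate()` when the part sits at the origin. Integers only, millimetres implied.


translate([416, 254, 0]) cube([144, 93, 1475]);


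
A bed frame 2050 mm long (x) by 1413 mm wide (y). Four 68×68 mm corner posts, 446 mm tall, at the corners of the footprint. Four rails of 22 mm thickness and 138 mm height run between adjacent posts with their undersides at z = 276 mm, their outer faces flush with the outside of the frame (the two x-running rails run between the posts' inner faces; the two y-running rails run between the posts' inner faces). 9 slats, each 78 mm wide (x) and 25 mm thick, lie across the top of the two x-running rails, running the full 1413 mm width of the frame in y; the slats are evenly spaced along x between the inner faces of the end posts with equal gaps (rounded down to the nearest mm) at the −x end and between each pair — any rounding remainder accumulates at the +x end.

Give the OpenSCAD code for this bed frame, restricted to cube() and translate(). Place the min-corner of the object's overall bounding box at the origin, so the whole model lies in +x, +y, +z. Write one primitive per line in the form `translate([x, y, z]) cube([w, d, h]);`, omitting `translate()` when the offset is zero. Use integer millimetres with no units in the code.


cube([68, 68, 446]);
translate([0, 1345, 0]) cube([68, 68, 446]);
translate([1982, 0, 0]) cube([68, 68, 446]);
translate([1982, 1345, 0]) cube([68, 68, 446]);
translate([68, 0, 276]) cube([1914, 22, 138]);
translate([68, 1391, 276]) cube([1914, 22, 138]);
translate([0, 68, 276]) cube([22, 1277, 138]);
translate([2028, 68, 276]) cube([22, 1277, 138]);
translate([189, 0, 414]) cube([78, 1413, 25]);
translate([388, 0, 414]) cube([78, 1413, 25]);
translate([587, 0, 414]) cube([78, 1413, 25]);
translate([786, 0, 414]) cube([78, 1413, 25]);
translate([985, 0, 414]) cube([78, 1413, 25]);
translate([1184, 0, 414]) cube([78, 1413, 25]);
translate([1383, 0, 414]) cube([78, 1413, 25]);
translate([1582, 0, 414]) cube([78, 1413, 25]);
translate([1781, 0, 414]) cube([78, 1413, 25]);


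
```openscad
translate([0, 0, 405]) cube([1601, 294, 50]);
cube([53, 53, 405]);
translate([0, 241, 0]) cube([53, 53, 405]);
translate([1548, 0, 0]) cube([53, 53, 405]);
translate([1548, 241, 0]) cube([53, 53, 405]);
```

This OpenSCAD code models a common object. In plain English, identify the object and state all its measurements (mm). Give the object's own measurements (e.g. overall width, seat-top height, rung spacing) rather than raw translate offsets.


A bench: a 1601×294 mm seat slab, 50 mm thick, top at z = 455 mm, on four 53×53 mm square legs flush with the seat corners and standing on z = 0.


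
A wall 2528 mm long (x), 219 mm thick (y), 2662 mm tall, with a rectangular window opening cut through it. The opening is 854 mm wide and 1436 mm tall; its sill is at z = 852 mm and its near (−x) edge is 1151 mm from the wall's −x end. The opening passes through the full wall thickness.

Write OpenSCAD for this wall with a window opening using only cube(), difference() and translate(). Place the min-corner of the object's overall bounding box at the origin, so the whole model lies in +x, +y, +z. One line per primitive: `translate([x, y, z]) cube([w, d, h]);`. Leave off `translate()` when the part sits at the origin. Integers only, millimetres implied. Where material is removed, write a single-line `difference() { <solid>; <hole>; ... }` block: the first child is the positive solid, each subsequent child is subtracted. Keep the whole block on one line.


difference() { cube([2528, 219, 2662]); translate([1151, 0, 852]) cube([854, 219, 1436]); }


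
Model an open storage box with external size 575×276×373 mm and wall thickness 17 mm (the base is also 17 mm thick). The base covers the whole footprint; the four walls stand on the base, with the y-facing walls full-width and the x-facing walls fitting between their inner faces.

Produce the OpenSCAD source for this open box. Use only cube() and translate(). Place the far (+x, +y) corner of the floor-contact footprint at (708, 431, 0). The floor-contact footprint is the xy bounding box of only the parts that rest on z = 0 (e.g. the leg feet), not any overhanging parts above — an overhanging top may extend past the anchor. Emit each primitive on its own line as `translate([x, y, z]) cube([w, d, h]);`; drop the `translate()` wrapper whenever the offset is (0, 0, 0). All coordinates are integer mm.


translate([133, 155, 0]) cube([575, 276, 17]);
translate([133, 155, 17]) cube([575, 17, 356]);
translate([133, 414, 17]) cube([575, 17, 356]);
translate([133, 172, 17]) cube([17, 242, 356]);
translate([691, 172, 17]) cube([17, 242, 356]);


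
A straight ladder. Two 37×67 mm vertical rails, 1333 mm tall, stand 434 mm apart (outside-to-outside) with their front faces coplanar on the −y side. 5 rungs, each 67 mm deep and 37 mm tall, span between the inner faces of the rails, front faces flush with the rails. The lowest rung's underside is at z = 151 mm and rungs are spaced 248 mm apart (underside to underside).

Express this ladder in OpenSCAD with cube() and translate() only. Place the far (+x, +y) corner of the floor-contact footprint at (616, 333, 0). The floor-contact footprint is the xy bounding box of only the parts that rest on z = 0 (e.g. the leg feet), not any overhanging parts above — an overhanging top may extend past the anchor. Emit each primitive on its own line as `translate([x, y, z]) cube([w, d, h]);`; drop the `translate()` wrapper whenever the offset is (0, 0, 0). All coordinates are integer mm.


translate([182, 266, 0]) cube([37, 67, 1333]);
translate([579, 266, 0]) cube([37, 67, 1333]);
translate([219, 266, 151]) cube([360, 67, 37]);
translate([219, 266, 399]) cube([360, 67, 37]);
translate([219, 266, 647]) cube([360, 67, 37]);
translate([219, 266, 895]) cube([360, 67, 37]);
translate([219, 266, 1143]) cube([360, 67, 37]);


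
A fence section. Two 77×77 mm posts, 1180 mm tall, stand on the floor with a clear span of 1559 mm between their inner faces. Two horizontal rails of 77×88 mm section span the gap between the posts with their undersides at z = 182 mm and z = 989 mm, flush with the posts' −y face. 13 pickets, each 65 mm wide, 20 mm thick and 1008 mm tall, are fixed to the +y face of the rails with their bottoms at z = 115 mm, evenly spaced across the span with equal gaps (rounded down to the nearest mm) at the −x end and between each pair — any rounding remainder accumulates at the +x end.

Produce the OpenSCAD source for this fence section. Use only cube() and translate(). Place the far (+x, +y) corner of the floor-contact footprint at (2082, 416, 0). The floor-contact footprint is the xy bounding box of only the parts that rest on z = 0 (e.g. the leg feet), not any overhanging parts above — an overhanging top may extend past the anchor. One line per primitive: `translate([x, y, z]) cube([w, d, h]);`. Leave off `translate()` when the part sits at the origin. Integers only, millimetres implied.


translate([369, 339, 0]) cube([77, 77, 1180]);
translate([2005, 339, 0]) cube([77, 77, 1180]);
translate([446, 339, 182]) cube([1559, 77, 88]);
translate([446, 339, 989]) cube([1559, 77, 88]);
translate([497, 416, 115]) cube([65, 20, 1008]);
translate([613, 416, 115]) cube([65, 20, 1008]);
translate([729, 416, 115]) cube([65, 20, 1008]);
translate([845, 416, 115]) cube([65, 20, 1008]);
translate([961, 416, 115]) cube([65, 20, 1008]);
translate([1077, 416, 115]) cube([65, 20, 1008]);
translate([1193, 416, 115]) cube([65, 20, 1008]);
translate([1309, 416, 115]) cube([65, 20, 1008]);
translate([1425, 416, 115]) cube([65, 20, 1008]);
translate([1541, 416, 115]) cube([65, 20, 1008]);
translate([1657, 416, 115]) cube([65, 20, 1008]);
translate([1773, 416, 115]) cube([65, 20, 1008]);
translate([1889, 416, 115]) cube([65, 20, 1008]);


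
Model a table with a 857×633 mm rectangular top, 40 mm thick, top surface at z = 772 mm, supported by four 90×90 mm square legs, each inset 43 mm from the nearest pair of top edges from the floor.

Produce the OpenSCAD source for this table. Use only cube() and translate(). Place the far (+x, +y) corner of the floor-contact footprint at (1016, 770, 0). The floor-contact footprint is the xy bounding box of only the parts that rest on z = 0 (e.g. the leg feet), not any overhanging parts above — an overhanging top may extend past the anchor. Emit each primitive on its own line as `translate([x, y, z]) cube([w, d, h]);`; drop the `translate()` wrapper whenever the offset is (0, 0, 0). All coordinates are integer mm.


translate([202, 180, 732]) cube([857, 633, 40]);
translate([245, 223, 0]) cube([90, 90, 732]);
translate([926, 223, 0]) cube([90, 90, 732]);
translate([245, 680, 0]) cube([90, 90, 732]);
translate([926, 680, 0]) cube([90, 90, 732]);


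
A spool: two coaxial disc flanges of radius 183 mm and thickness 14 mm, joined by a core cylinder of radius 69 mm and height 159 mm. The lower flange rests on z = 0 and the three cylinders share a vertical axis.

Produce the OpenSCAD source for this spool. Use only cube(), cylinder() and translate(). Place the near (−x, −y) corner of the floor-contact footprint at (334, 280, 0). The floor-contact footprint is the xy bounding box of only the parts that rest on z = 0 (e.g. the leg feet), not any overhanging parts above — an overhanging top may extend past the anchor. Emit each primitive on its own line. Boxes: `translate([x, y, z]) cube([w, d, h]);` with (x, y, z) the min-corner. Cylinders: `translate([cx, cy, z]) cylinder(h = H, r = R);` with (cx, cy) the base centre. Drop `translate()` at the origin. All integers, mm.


translate([517, 463, 0]) cylinder(h = 14, r = 183);
translate([517, 463, 14]) cylinder(h = 159, r = 69);
translate([517, 463, 173]) cylinder(h = 14, r = 183);


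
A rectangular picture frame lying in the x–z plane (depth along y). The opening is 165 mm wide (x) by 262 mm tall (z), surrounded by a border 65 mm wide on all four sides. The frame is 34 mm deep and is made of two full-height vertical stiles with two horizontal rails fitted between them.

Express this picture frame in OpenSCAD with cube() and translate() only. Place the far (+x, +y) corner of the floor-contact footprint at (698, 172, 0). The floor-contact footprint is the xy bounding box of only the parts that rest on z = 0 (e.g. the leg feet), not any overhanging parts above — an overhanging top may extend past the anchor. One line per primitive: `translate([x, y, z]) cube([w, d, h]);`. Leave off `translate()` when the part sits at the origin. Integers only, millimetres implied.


translate([403, 138, 0]) cube([65, 34, 392]);
translate([633, 138, 0]) cube([65, 34, 392]);
translate([468, 138, 0]) cube([165, 34, 65]);
translate([468, 138, 327]) cube([165, 34, 65]);


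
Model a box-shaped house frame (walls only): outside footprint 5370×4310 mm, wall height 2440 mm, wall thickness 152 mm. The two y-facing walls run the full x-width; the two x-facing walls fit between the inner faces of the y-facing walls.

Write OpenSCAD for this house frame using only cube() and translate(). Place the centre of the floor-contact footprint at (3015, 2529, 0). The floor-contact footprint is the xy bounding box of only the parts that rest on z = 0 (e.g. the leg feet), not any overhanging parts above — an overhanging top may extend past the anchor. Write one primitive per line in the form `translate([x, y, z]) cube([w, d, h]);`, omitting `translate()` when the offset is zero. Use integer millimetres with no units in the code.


translate([330, 374, 0]) cube([5370, 152, 2440]);
translate([330, 4532, 0]) cube([5370, 152, 2440]);
translate([330, 526, 0]) cube([152, 4006, 2440]);
translate([5548, 526, 0]) cube([152, 4006, 2440]);


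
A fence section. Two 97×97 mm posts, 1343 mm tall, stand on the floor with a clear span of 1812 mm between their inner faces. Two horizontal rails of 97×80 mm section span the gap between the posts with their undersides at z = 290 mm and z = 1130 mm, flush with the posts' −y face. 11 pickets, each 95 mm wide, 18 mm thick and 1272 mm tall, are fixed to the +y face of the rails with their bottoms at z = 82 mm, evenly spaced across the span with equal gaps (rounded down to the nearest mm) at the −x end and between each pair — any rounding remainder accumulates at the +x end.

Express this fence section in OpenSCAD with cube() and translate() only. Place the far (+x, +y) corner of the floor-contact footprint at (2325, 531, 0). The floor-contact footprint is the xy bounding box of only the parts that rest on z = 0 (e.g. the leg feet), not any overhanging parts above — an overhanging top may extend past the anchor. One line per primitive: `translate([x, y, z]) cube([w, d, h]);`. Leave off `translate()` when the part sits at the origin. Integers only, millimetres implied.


translate([319, 434, 0]) cube([97, 97, 1343]);
translate([2228, 434, 0]) cube([97, 97, 1343]);
translate([416, 434, 290]) cube([1812, 97, 80]);
translate([416, 434, 1130]) cube([1812, 97, 80]);
translate([479, 531, 82]) cube([95, 18, 1272]);
translate([637, 531, 82]) cube([95, 18, 1272]);
translate([795, 531, 82]) cube([95, 18, 1272]);
translate([953, 531, 82]) cube([95, 18, 1272]);
translate([1111, 531, 82]) cube([95, 18, 1272]);
translate([1269, 531, 82]) cube([95, 18, 1272]);
translate([1427, 531, 82]) cube([95, 18, 1272]);
translate([1585, 531, 82]) cube([95, 18, 1272]);
translate([1743, 531, 82]) cube([95, 18, 1272]);
translate([1901, 531, 82]) cube([95, 18, 1272]);
translate([2059, 531, 82]) cube([95, 18, 1272]);


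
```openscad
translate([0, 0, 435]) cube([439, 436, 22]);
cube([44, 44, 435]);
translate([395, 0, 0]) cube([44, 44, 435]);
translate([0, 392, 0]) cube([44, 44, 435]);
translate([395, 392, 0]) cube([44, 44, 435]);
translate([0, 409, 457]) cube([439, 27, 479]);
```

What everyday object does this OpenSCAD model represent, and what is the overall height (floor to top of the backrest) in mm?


A chair. The overall height is 936 mm.

A slab on four corner posts with a tall panel at the back — a chair. The seat slab sits at z = 435 with thickness 22, and the 479 mm backrest starts at the seat top, so the overall height is 435 + 22 + 479 = 936 mm.


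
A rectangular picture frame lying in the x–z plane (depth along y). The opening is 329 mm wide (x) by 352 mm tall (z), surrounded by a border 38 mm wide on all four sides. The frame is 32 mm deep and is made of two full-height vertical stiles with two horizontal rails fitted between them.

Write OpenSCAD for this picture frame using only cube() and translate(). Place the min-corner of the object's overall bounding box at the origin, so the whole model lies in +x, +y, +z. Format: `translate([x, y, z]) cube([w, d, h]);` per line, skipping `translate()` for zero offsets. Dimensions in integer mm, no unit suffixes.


cube([38, 32, 428]);
translate([367, 0, 0]) cube([38, 32, 428]);
translate([38, 0, 0]) cube([329, 32, 38]);
translate([38, 0, 390]) cube([329, 32, 38]);


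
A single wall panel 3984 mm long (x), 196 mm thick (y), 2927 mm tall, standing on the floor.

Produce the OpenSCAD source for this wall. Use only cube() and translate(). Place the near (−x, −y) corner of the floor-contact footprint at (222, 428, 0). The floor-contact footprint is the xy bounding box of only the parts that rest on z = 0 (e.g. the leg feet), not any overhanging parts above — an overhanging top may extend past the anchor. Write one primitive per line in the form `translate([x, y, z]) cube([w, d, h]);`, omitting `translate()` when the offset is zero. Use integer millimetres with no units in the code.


translate([222, 428, 0]) cube([3984, 196, 2927]);


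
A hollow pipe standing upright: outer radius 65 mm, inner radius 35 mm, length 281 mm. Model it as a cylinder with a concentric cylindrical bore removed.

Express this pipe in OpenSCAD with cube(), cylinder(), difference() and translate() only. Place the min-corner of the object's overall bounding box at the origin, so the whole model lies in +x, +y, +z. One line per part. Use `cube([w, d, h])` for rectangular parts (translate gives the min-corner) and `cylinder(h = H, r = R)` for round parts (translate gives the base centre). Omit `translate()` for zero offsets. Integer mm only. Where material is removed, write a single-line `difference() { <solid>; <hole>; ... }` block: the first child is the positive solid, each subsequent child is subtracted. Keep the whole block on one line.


difference() { translate([65, 65, 0]) cylinder(h = 281, r = 65); translate([65, 65, 0]) cylinder(h = 281, r = 35); }


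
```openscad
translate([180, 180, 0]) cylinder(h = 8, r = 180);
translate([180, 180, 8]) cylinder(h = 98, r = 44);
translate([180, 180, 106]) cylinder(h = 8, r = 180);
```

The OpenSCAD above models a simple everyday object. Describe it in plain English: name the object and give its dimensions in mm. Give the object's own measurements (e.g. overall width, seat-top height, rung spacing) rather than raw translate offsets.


A spool: two coaxial disc flanges of radius 180 mm and thickness 8 mm, joined by a core cylinder of radius 44 mm and height 98 mm. The lower flange rests on z = 0 and the three cylinders share a vertical axis.


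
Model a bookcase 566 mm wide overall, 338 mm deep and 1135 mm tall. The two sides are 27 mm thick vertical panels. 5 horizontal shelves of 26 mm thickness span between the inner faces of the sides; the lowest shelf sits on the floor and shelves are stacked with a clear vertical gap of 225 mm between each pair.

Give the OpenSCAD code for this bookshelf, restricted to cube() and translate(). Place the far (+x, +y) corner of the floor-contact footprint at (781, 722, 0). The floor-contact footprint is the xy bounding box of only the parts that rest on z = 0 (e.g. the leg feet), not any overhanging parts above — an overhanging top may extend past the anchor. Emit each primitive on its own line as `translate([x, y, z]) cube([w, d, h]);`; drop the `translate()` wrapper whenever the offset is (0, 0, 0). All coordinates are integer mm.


translate([215, 384, 0]) cube([27, 338, 1135]);
translate([754, 384, 0]) cube([27, 338, 1135]);
translate([242, 384, 0]) cube([512, 338, 26]);
translate([242, 384, 251]) cube([512, 338, 26]);
translate([242, 384, 502]) cube([512, 338, 26]);
translate([242, 384, 753]) cube([512, 338, 26]);
translate([242, 384, 1004]) cube([512, 338, 26]);


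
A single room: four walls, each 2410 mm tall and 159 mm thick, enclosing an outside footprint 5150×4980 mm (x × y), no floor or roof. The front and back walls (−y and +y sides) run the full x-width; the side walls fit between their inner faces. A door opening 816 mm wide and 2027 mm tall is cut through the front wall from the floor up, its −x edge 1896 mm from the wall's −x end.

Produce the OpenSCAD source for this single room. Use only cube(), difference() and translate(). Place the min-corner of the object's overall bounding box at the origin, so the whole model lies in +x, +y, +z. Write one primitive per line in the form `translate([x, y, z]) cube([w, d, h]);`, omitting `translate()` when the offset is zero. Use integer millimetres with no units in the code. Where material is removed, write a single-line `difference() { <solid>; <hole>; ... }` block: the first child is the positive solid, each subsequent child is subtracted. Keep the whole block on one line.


difference() { cube([5150, 159, 2410]); translate([1896, 0, 0]) cube([816, 159, 2027]); }
translate([0, 4821, 0]) cube([5150, 159, 2410]);
translate([0, 159, 0]) cube([159, 4662, 2410]);
translate([4991, 159, 0]) cube([159, 4662, 2410]);
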